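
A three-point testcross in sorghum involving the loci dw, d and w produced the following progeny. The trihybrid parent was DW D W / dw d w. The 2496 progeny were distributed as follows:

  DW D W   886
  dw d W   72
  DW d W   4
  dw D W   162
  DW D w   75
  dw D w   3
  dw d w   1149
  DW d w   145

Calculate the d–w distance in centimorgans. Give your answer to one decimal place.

The two rarest classes, DW d W and dw D w, are the double crossovers. Comparing them with the parentals, only the d allele has switched, so d is the middle locus and the order is dw – d – w.
Crossovers in the d–w interval produce the single-crossover classes DW D w and dw d W (75 + 72 = 147) plus the double crossovers (7).
RF(d–w) = (147 + 7) / 2496 = 154/2496 = 0.0617 → 6.2 centimorgans.

6.2 centimorgans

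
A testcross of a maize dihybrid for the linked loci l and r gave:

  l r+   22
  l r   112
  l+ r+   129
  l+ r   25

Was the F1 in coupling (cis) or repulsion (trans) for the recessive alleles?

cis

The two most frequent classes are l+ r+ (129) and l r (112); these are the parental (non-recombinant) types.
So the F1 carried l+ r+ on one chromosome and l r on the other — the recessive alleles are on the same chromosome (cis / coupling).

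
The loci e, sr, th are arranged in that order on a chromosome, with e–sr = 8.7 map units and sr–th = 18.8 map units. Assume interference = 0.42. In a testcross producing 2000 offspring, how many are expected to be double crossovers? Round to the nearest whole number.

Map distances give recombination frequencies of 0.087 and 0.188 for the two intervals.
With interference 0.42 (so coincidence = 0.58), expected double-crossover frequency = 0.087 × 0.188 × 0.58 = 0.00949.
Expected number = 0.00949 × 2000 = 18.97 ≈ 19.

19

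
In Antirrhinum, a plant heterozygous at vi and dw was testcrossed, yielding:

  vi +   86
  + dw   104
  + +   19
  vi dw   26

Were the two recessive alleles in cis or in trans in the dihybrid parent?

The two most frequent classes are + dw (104) and vi + (86); these are the parental (non-recombinant) types.
So the F1 carried + dw on one chromosome and vi + on the other — the recessive alleles are on opposite chromosomes (trans / repulsion).

trans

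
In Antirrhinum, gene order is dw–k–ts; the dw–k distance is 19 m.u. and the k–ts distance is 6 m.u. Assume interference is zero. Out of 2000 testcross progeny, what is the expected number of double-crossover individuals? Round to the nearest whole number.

Map distances give recombination frequencies of 0.190 and 0.060 for the two intervals.
With no interference, expected double-crossover frequency = 0.190 × 0.060 = 0.01140.
Expected number = 0.01140 × 2000 = 22.80 ≈ 23.

23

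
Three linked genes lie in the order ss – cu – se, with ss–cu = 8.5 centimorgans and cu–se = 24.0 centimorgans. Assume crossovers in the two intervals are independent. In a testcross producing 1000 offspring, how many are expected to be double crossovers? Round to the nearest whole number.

Map distances give recombination frequencies of 0.085 and 0.240 for the two intervals.
With no interference, expected double-crossover frequency = 0.085 × 0.240 = 0.02040.
Expected number = 0.02040 × 1000 = 20.40 ≈ 20.

20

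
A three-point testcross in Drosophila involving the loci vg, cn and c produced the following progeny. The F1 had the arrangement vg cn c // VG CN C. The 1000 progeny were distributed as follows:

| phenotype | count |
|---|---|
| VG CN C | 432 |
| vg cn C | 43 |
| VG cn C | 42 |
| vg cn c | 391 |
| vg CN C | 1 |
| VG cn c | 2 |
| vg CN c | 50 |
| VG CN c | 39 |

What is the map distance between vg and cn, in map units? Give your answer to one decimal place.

9.5 map units

The two rarest classes, VG cn c and vg CN C, are the double crossovers. Comparing them with the parentals, only the vg allele has switched, so vg is the middle locus and the order is c – vg – cn.
Crossovers in the vg–cn interval produce the single-crossover classes vg CN c and VG cn C (50 + 42 = 92) plus the double crossovers (3).
RF(vg–cn) = (92 + 3) / 1000 = 95/1000 = 0.0950 → 9.5 map units.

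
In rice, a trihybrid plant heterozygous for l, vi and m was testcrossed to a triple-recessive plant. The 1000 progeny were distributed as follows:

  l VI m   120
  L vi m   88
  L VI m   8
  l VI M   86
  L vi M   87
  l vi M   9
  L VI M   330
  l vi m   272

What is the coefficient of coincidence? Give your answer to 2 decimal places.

0.40

The two most frequent reciprocal classes, l vi m and L VI M, are the parental types, so the F1 was l vi m / L VI M.
The two rarest classes, l vi M and L VI m, are the double crossovers. Comparing them with the parentals, only the m allele has switched, so m is the middle locus and the order is vi – m – l.
vi–m: (207 + 17)/1000 = 0.2240; m–l: (174 + 17)/1000 = 0.1910.
Expected DCO frequency = 0.2240 × 0.1910 ≈ 0.04278; observed = 17/1000 ≈ 0.01700.
Coefficient of coincidence = 0.01700/0.04278 ≈ 0.40.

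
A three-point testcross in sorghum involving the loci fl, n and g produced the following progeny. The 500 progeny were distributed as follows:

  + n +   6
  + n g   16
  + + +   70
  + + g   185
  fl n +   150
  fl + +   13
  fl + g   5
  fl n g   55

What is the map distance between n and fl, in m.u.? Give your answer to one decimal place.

The two most frequent reciprocal classes, fl n + and + + g, are the parental types, so the F1 was fl n + / + + g.
The two rarest classes, + n + and fl + g, are the double crossovers. Comparing them with the parentals, only the fl allele has switched, so fl is the middle locus and the order is n – fl – g.
Crossovers in the n–fl interval produce the single-crossover classes fl + + and + n g (13 + 16 = 29) plus the double crossovers (11).
RF(n–fl) = (29 + 11) / 500 = 40/500 = 0.0800 → 8.0 m.u.

8.0 m.u.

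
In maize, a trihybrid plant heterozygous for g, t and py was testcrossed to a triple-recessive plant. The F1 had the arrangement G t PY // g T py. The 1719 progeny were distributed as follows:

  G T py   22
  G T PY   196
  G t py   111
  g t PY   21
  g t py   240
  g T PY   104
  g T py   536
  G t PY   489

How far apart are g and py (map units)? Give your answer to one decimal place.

The two rarest classes, g t PY and G T py, are the double crossovers. Comparing them with the parentals, only the g allele has switched, so g is the middle locus and the order is py – g – t.
Crossovers in the py–g interval produce the single-crossover classes G t py and g T PY (111 + 104 = 215) plus the double crossovers (43).
RF(py–g) = (215 + 43) / 1719 = 258/1719 = 0.1501 → 15.0 map units.

15.0 map units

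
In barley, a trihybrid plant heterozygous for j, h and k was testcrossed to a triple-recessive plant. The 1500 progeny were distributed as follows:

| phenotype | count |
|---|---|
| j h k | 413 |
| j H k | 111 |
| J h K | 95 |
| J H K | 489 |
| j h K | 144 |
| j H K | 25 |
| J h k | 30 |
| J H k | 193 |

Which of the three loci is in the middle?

j

The two most frequent reciprocal classes, j h k and J H K, are the parental types, so the F1 was j h k / J H K.
The two rarest classes, J h k and j H K, are the double crossovers. Comparing them with the parentals, only the j allele has switched, so j is the middle locus and the order is k – j – h.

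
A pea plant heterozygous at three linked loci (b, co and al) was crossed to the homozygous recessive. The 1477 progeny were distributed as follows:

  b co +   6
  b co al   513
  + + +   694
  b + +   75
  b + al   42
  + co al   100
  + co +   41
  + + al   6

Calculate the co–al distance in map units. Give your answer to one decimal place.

The two most frequent reciprocal classes, b co al and + + +, are the parental types, so the F1 was b co al / + + +.
The two rarest classes, b co + and + + al, are the double crossovers. Comparing them with the parentals, only the al allele has switched, so al is the middle locus and the order is co – al – b.
Crossovers in the co–al interval produce the single-crossover classes b + al and + co + (42 + 41 = 83) plus the double crossovers (12).
RF(co–al) = (83 + 12) / 1477 = 95/1477 = 0.0643 → 6.4 map units.

6.4 map units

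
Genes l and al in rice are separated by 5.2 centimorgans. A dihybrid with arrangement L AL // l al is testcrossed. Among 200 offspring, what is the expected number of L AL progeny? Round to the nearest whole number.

A map distance of 5.2 centimorgans corresponds to a recombination frequency of 0.052.
The F1 is L AL / l al, so L AL is a parental gamete class with expected frequency (1 − r)/2 = 0.948/2 = 0.4740.
Expected number = 0.4740 × 200 = 94.80 ≈ 95.

95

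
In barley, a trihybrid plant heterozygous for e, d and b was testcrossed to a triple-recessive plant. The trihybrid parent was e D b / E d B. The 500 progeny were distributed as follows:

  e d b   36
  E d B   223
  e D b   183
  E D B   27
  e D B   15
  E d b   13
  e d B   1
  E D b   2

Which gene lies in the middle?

The two rarest classes, E D b and e d B, are the double crossovers. Comparing them with the parentals, only the e allele has switched, so e is the middle locus and the order is b – e – d.

e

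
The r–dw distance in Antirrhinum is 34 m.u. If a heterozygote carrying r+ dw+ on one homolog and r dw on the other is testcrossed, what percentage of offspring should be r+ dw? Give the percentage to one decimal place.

17.0%

A map distance of 34 m.u. corresponds to a recombination frequency of 0.340.
The F1 is r+ dw+ / r dw, so r+ dw is a recombinant gamete class with expected frequency r/2 = 0.340/2 = 0.1700.
That is 0.1700 = 17.0% of the progeny.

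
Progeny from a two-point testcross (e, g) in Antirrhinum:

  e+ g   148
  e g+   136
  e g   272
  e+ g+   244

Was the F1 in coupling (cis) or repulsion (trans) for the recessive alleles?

cis

The two most frequent classes are e+ g+ (244) and e g (272); these are the parental (non-recombinant) types.
So the F1 carried e+ g+ on one chromosome and e g on the other — the recessive alleles are on the same chromosome (cis / coupling).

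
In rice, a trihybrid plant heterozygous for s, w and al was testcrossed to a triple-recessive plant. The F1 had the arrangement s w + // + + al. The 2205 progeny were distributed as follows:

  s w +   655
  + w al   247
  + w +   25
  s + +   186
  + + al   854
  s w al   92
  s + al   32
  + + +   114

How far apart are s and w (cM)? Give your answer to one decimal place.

The two rarest classes, + w + and s + al, are the double crossovers. Comparing them with the parentals, only the s allele has switched, so s is the middle locus and the order is w – s – al.
Crossovers in the w–s interval produce the single-crossover classes s + + and + w al (186 + 247 = 433) plus the double crossovers (57).
RF(w–s) = (433 + 57) / 2205 = 490/2205 = 0.2222 → 22.2 cM.

22.2 cM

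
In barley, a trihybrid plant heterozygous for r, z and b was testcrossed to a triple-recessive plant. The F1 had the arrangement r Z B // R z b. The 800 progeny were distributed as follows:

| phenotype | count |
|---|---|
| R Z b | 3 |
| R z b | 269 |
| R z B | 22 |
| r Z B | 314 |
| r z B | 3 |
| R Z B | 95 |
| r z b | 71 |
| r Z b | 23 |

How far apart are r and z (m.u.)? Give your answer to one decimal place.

21.5 m.u.

The two rarest classes, r z B and R Z b, are the double crossovers. Comparing them with the parentals, only the z allele has switched, so z is the middle locus and the order is r – z – b.
Crossovers in the r–z interval produce the single-crossover classes R Z B and r z b (95 + 71 = 166) plus the double crossovers (6).
RF(r–z) = (166 + 6) / 800 = 172/800 = 0.2150 → 21.5 m.u.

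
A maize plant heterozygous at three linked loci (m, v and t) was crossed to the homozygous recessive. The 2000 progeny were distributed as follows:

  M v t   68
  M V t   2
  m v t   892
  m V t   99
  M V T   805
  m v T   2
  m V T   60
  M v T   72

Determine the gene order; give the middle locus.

The two most frequent reciprocal classes, M V T and m v t, are the parental types, so the F1 was M V T / m v t.
The two rarest classes, M V t and m v T, are the double crossovers. Comparing them with the parentals, only the t allele has switched, so t is the middle locus and the order is v – t – m.

t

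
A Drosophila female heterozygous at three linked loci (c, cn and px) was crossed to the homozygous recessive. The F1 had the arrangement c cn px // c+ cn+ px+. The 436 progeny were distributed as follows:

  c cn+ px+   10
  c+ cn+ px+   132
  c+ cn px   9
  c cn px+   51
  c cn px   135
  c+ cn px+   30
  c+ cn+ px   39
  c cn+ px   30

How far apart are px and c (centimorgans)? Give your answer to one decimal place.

25.0 centimorgans

The two rarest classes, c+ cn px and c cn+ px+, are the double crossovers. Comparing them with the parentals, only the c allele has switched, so c is the middle locus and the order is cn – c – px.
Crossovers in the c–px interval produce the single-crossover classes c cn px+ and c+ cn+ px (51 + 39 = 90) plus the double crossovers (19).
RF(c–px) = (90 + 19) / 436 = 109/436 = 0.2500 → 25.0 centimorgans.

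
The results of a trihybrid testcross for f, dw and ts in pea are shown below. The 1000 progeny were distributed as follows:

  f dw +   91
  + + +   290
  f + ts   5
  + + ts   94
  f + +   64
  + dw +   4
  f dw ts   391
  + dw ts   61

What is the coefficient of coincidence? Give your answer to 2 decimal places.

0.35

The two most frequent reciprocal classes, f dw ts and + + +, are the parental types, so the F1 was f dw ts / + + +.
The two rarest classes, f + ts and + dw +, are the double crossovers. Comparing them with the parentals, only the dw allele has switched, so dw is the middle locus and the order is ts – dw – f.
ts–dw: (185 + 9)/1000 = 0.1940; dw–f: (125 + 9)/1000 = 0.1340.
Expected DCO frequency = 0.1940 × 0.1340 ≈ 0.02600; observed = 9/1000 ≈ 0.00900.
Coefficient of coincidence = 0.00900/0.02600 ≈ 0.35.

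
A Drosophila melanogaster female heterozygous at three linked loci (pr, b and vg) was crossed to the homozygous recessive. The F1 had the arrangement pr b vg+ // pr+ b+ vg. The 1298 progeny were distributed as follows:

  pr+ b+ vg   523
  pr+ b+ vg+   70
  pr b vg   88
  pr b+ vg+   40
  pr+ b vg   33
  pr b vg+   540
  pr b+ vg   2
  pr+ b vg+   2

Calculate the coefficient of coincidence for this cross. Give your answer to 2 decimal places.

The two rarest classes, pr+ b vg+ and pr b+ vg, are the double crossovers. Comparing them with the parentals, only the pr allele has switched, so pr is the middle locus and the order is b – pr – vg.
b–pr: (73 + 4)/1298 = 0.0593; pr–vg: (158 + 4)/1298 = 0.1248.
Expected DCO frequency = 0.0593 × 0.1248 ≈ 0.00740; observed = 4/1298 ≈ 0.00308.
Coefficient of coincidence = 0.00308/0.00740 ≈ 0.42.

0.42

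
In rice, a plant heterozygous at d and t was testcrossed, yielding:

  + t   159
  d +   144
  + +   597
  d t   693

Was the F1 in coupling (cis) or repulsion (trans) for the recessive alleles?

cis

The two most frequent classes are + + (597) and d t (693); these are the parental (non-recombinant) types.
So the F1 carried + + on one chromosome and d t on the other — the recessive alleles are on the same chromosome (cis / coupling).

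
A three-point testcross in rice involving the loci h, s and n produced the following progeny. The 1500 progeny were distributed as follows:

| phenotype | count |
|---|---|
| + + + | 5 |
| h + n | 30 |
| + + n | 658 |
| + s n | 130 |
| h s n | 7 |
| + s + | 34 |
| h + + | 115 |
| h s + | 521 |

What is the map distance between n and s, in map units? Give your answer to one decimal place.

17.1 map units

The two most frequent reciprocal classes, h s + and + + n, are the parental types, so the F1 was h s + / + + n.
The two rarest classes, h s n and + + +, are the double crossovers. Comparing them with the parentals, only the n allele has switched, so n is the middle locus and the order is s – n – h.
Crossovers in the s–n interval produce the single-crossover classes h + + and + s n (115 + 130 = 245) plus the double crossovers (12).
RF(s–n) = (245 + 12) / 1500 = 257/1500 = 0.1713 → 17.1 map units.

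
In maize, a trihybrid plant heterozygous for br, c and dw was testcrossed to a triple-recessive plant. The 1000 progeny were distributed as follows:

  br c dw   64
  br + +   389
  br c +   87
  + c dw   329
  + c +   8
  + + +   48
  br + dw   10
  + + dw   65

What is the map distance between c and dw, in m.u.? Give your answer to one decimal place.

The two most frequent reciprocal classes, + c dw and br + +, are the parental types, so the F1 was + c dw / br + +.
The two rarest classes, + c + and br + dw, are the double crossovers. Comparing them with the parentals, only the dw allele has switched, so dw is the middle locus and the order is c – dw – br.
Crossovers in the c–dw interval produce the single-crossover classes + + dw and br c + (65 + 87 = 152) plus the double crossovers (18).
RF(c–dw) = (152 + 18) / 1000 = 170/1000 = 0.1700 → 17.0 m.u.

17.0 m.u.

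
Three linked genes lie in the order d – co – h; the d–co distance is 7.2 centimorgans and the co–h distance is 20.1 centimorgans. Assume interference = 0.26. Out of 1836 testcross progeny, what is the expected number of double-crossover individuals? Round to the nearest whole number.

20

Map distances give recombination frequencies of 0.072 and 0.201 for the two intervals.
With interference 0.26 (so coincidence = 0.74), expected double-crossover frequency = 0.072 × 0.201 × 0.74 = 0.01071.
Expected number = 0.01071 × 1836 = 19.66 ≈ 20.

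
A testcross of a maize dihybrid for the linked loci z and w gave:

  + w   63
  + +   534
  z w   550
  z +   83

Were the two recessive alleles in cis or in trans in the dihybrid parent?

cis

The two most frequent classes are + + (534) and z w (550); these are the parental (non-recombinant) types.
So the F1 carried + + on one chromosome and z w on the other — the recessive alleles are on the same chromosome (cis / coupling).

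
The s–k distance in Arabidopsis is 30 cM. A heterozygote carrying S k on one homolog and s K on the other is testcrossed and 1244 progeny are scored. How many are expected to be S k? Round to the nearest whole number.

435

A map distance of 30 cM corresponds to a recombination frequency of 0.300.
The F1 is S k / s K, so S k is a parental gamete class with expected frequency (1 − r)/2 = 0.700/2 = 0.3500.
Expected number = 0.3500 × 1244 = 435.40 ≈ 435.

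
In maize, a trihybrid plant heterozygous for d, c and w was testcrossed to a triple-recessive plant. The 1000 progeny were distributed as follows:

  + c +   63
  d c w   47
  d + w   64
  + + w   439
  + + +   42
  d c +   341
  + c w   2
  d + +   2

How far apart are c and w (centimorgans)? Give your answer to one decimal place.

The two most frequent reciprocal classes, + + w and d c +, are the parental types, so the F1 was + + w / d c +.
The two rarest classes, + c w and d + +, are the double crossovers. Comparing them with the parentals, only the c allele has switched, so c is the middle locus and the order is d – c – w.
Crossovers in the c–w interval produce the single-crossover classes + + + and d c w (42 + 47 = 89) plus the double crossovers (4).
RF(c–w) = (89 + 4) / 1000 = 93/1000 = 0.0930 → 9.3 centimorgans.

9.3 centimorgans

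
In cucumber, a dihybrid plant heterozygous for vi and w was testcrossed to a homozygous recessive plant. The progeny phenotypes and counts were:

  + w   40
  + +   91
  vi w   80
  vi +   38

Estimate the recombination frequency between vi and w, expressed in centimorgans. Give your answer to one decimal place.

The two most frequent classes, + + (91) and vi w (80), are the parental types, so the F1 was + + / vi w.
The recombinant classes are + w and vi +: 40 + 38 = 78.
Recombination frequency = 78/249 = 0.3133 ≈ 31.3%, i.e. 31.3 centimorgans.

31.3 centimorgans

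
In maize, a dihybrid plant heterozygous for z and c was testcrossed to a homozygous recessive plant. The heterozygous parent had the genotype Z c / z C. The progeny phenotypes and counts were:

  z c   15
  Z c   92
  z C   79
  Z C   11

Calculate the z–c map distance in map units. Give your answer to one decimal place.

The recombinant classes are Z C and z c: 11 + 15 = 26.
Recombination frequency = 26/197 = 0.1320 ≈ 13.2%, i.e. 13.2 map units.

13.2 map units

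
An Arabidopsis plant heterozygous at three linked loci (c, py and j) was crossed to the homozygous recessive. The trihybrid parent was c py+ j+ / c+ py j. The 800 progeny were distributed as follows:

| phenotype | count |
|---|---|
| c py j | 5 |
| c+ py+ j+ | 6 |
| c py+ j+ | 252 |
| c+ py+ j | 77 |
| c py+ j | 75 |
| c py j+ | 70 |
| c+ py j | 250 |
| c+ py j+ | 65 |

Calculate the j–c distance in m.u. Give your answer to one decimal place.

The two rarest classes, c+ py+ j+ and c py j, are the double crossovers. Comparing them with the parentals, only the c allele has switched, so c is the middle locus and the order is j – c – py.
Crossovers in the j–c interval produce the single-crossover classes c py+ j and c+ py j+ (75 + 65 = 140) plus the double crossovers (11).
RF(j–c) = (140 + 11) / 800 = 151/800 = 0.1888 → 18.9 m.u.

18.9 m.u.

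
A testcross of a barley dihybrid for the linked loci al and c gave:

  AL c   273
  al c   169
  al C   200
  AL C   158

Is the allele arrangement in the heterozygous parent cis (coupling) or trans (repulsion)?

The two most frequent classes are AL c (273) and al C (200); these are the parental (non-recombinant) types.
So the F1 carried AL c on one chromosome and al C on the other — the recessive alleles are on opposite chromosomes (trans / repulsion).

trans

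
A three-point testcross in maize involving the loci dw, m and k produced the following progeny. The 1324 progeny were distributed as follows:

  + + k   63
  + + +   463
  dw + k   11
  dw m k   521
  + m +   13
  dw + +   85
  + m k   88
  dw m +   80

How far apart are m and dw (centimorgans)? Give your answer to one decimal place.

The two most frequent reciprocal classes, dw m k and + + +, are the parental types, so the F1 was dw m k / + + +.
The two rarest classes, dw + k and + m +, are the double crossovers. Comparing them with the parentals, only the m allele has switched, so m is the middle locus and the order is dw – m – k.
Crossovers in the dw–m interval produce the single-crossover classes + m k and dw + + (88 + 85 = 173) plus the double crossovers (24).
RF(dw–m) = (173 + 24) / 1324 = 197/1324 = 0.1488 → 14.9 centimorgans.

14.9 centimorgans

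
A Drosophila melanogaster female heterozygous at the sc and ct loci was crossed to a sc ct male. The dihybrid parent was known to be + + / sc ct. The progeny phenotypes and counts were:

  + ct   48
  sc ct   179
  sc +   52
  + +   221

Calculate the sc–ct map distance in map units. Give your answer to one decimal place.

20.0 map units

The recombinant classes are + ct and sc +: 48 + 52 = 100.
Recombination frequency = 100/500 = 0.2000 ≈ 20.0%, i.e. 20.0 map units.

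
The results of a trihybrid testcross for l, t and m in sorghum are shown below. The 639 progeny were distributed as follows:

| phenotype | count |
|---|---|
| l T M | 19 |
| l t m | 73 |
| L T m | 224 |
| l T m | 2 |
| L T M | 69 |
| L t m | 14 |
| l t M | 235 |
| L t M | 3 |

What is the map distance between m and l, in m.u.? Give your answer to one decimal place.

23.0 m.u.

The two most frequent reciprocal classes, l t M and L T m, are the parental types, so the F1 was l t M / L T m.
The two rarest classes, L t M and l T m, are the double crossovers. Comparing them with the parentals, only the l allele has switched, so l is the middle locus and the order is m – l – t.
Crossovers in the m–l interval produce the single-crossover classes l t m and L T M (73 + 69 = 142) plus the double crossovers (5).
RF(m–l) = (142 + 5) / 639 = 147/639 = 0.2300 → 23.0 m.u.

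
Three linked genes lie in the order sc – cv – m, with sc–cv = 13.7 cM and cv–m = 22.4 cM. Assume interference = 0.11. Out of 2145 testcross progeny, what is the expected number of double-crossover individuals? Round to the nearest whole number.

59

Map distances give recombination frequencies of 0.137 and 0.224 for the two intervals.
With interference 0.11 (so coincidence = 0.89), expected double-crossover frequency = 0.137 × 0.224 × 0.89 = 0.02731.
Expected number = 0.02731 × 2145 = 58.58 ≈ 59.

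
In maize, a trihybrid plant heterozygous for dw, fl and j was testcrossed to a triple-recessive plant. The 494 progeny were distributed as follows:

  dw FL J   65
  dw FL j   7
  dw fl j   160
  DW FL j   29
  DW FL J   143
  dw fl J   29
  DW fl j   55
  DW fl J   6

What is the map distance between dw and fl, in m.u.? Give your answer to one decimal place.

26.9 m.u.

The two most frequent reciprocal classes, dw fl j and DW FL J, are the parental types, so the F1 was dw fl j / DW FL J.
The two rarest classes, dw FL j and DW fl J, are the double crossovers. Comparing them with the parentals, only the fl allele has switched, so fl is the middle locus and the order is dw – fl – j.
Crossovers in the dw–fl interval produce the single-crossover classes DW fl j and dw FL J (55 + 65 = 120) plus the double crossovers (13).
RF(dw–fl) = (120 + 13) / 494 = 133/494 = 0.2692 → 26.9 m.u.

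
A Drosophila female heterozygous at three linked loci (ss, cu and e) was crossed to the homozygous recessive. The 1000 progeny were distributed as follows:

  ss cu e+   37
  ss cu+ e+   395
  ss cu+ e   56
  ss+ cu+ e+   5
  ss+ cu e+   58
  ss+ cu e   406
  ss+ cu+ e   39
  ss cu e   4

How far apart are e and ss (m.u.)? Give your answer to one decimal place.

The two most frequent reciprocal classes, ss cu+ e+ and ss+ cu e, are the parental types, so the F1 was ss cu+ e+ / ss+ cu e.
The two rarest classes, ss+ cu+ e+ and ss cu e, are the double crossovers. Comparing them with the parentals, only the ss allele has switched, so ss is the middle locus and the order is cu – ss – e.
Crossovers in the ss–e interval produce the single-crossover classes ss cu+ e and ss+ cu e+ (56 + 58 = 114) plus the double crossovers (9).
RF(ss–e) = (114 + 9) / 1000 = 123/1000 = 0.1230 → 12.3 m.u.

12.3 m.u.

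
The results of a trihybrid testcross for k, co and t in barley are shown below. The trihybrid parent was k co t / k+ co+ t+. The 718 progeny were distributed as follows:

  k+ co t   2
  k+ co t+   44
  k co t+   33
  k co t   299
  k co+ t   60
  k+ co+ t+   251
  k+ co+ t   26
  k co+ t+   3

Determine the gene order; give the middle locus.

k

The two rarest classes, k+ co t and k co+ t+, are the double crossovers. Comparing them with the parentals, only the k allele has switched, so k is the middle locus and the order is t – k – co.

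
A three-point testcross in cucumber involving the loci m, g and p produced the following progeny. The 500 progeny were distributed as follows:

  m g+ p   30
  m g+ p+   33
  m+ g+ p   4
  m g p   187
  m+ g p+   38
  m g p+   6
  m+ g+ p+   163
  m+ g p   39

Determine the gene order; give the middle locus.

p

The two most frequent reciprocal classes, m+ g+ p+ and m g p, are the parental types, so the F1 was m+ g+ p+ / m g p.
The two rarest classes, m+ g+ p and m g p+, are the double crossovers. Comparing them with the parentals, only the p allele has switched, so p is the middle locus and the order is g – p – m.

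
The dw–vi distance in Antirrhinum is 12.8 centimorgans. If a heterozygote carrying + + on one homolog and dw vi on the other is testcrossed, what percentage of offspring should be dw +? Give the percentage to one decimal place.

6.4%

A map distance of 12.8 centimorgans corresponds to a recombination frequency of 0.128.
The F1 is + + / dw vi, so dw + is a recombinant gamete class with expected frequency r/2 = 0.128/2 = 0.0640.
That is 0.0640 = 6.4% of the progeny.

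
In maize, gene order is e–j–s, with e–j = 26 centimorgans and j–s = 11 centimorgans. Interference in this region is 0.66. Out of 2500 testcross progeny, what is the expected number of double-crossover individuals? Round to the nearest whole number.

24

Map distances give recombination frequencies of 0.260 and 0.110 for the two intervals.
With interference 0.66 (so coincidence = 0.34), expected double-crossover frequency = 0.260 × 0.110 × 0.34 = 0.00972.
Expected number = 0.00972 × 2500 = 24.31 ≈ 24.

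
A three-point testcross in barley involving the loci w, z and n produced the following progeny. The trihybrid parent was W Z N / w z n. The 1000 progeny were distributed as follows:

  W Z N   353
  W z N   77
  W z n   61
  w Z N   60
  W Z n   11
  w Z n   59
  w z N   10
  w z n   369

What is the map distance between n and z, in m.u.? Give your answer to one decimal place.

The two rarest classes, W Z n and w z N, are the double crossovers. Comparing them with the parentals, only the n allele has switched, so n is the middle locus and the order is w – n – z.
Crossovers in the n–z interval produce the single-crossover classes W z N and w Z n (77 + 59 = 136) plus the double crossovers (21).
RF(n–z) = (136 + 21) / 1000 = 157/1000 = 0.1570 → 15.7 m.u.

15.7 m.u.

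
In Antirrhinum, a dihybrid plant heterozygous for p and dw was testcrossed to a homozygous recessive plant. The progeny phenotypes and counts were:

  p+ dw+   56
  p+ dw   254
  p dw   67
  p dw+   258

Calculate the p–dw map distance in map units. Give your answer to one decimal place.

The two most frequent classes, p+ dw (254) and p dw+ (258), are the parental types, so the F1 was p+ dw / p dw+.
The recombinant classes are p+ dw+ and p dw: 56 + 67 = 123.
Recombination frequency = 123/635 = 0.1937 ≈ 19.4%, i.e. 19.4 map units.

19.4 map units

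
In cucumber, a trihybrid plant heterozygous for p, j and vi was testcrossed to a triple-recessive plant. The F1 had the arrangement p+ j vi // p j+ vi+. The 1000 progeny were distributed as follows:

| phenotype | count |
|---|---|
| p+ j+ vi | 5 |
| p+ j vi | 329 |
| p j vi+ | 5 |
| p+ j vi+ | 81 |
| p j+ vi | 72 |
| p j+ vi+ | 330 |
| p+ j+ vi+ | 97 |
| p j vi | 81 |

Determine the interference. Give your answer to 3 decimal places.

The two rarest classes, p+ j+ vi and p j vi+, are the double crossovers. Comparing them with the parentals, only the j allele has switched, so j is the middle locus and the order is p – j – vi.
p–j: (178 + 10)/1000 = 0.1880; j–vi: (153 + 10)/1000 = 0.1630.
Expected DCO frequency = 0.1880 × 0.1630 ≈ 0.03064; observed = 10/1000 ≈ 0.01000.
Coefficient of coincidence = 0.01000/0.03064 ≈ 0.326; interference = 1 − 0.326 = 0.674.

0.674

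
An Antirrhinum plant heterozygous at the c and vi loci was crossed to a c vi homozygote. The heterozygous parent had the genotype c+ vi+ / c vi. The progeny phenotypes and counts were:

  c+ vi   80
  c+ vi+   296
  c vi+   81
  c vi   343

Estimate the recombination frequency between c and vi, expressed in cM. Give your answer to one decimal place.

20.1 cM

The recombinant classes are c+ vi and c vi+: 80 + 81 = 161.
Recombination frequency = 161/800 = 0.2013 ≈ 20.1%, i.e. 20.1 cM.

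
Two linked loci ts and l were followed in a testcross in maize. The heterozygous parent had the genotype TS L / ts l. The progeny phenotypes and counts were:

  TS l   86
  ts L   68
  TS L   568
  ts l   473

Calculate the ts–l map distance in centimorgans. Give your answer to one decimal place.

12.9 centimorgans

The recombinant classes are TS l and ts L: 86 + 68 = 154.
Recombination frequency = 154/1195 = 0.1289 ≈ 12.9%, i.e. 12.9 centimorgans.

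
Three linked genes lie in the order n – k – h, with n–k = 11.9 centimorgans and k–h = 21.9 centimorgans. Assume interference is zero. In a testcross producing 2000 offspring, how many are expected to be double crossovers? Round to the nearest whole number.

Map distances give recombination frequencies of 0.119 and 0.219 for the two intervals.
With no interference, expected double-crossover frequency = 0.119 × 0.219 = 0.02606.
Expected number = 0.02606 × 2000 = 52.12 ≈ 52.

52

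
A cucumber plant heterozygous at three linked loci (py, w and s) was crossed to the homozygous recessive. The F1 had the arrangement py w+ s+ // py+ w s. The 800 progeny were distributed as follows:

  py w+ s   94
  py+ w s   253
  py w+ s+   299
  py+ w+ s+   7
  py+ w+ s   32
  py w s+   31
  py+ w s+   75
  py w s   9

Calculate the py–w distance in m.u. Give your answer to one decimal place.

9.9 m.u.

The two rarest classes, py+ w+ s+ and py w s, are the double crossovers. Comparing them with the parentals, only the py allele has switched, so py is the middle locus and the order is s – py – w.
Crossovers in the py–w interval produce the single-crossover classes py w s+ and py+ w+ s (31 + 32 = 63) plus the double crossovers (16).
RF(py–w) = (63 + 16) / 800 = 79/800 = 0.0988 → 9.9 m.u.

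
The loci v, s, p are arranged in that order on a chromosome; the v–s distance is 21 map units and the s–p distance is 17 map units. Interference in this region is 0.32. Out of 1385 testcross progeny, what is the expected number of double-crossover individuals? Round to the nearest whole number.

Map distances give recombination frequencies of 0.210 and 0.170 for the two intervals.
With interference 0.32 (so coincidence = 0.68), expected double-crossover frequency = 0.210 × 0.170 × 0.68 = 0.02428.
Expected number = 0.02428 × 1385 = 33.62 ≈ 34.

34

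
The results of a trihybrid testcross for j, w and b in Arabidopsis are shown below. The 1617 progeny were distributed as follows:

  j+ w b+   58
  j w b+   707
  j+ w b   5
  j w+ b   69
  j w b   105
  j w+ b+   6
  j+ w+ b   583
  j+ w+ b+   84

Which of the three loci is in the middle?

The two most frequent reciprocal classes, j+ w+ b and j w b+, are the parental types, so the F1 was j+ w+ b / j w b+.
The two rarest classes, j+ w b and j w+ b+, are the double crossovers. Comparing them with the parentals, only the w allele has switched, so w is the middle locus and the order is j – w – b.

w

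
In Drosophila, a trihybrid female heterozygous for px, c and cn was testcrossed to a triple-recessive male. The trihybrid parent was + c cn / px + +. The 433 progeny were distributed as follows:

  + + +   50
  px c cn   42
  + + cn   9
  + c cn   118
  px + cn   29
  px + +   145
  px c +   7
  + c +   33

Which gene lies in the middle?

The two rarest classes, + + cn and px c +, are the double crossovers. Comparing them with the parentals, only the c allele has switched, so c is the middle locus and the order is cn – c – px.

c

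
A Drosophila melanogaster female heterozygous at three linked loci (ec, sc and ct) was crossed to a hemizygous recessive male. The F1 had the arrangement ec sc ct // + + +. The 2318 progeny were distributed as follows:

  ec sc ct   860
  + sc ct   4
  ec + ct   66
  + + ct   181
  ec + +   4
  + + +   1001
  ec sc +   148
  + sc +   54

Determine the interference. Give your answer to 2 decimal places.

0.57

The two rarest classes, + sc ct and ec + +, are the double crossovers. Comparing them with the parentals, only the ec allele has switched, so ec is the middle locus and the order is sc – ec – ct.
sc–ec: (120 + 8)/2318 = 0.0552; ec–ct: (329 + 8)/2318 = 0.1454.
Expected DCO frequency = 0.0552 × 0.1454 ≈ 0.00803; observed = 8/2318 ≈ 0.00345.
Coefficient of coincidence = 0.00345/0.00803 ≈ 0.43; interference = 1 − 0.43 = 0.57.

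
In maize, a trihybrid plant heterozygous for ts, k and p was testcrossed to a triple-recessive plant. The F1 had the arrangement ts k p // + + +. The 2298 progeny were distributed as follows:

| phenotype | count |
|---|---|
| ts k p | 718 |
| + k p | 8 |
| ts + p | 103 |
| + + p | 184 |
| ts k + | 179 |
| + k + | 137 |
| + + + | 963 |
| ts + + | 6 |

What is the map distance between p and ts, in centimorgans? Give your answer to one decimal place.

The two rarest classes, + k p and ts + +, are the double crossovers. Comparing them with the parentals, only the ts allele has switched, so ts is the middle locus and the order is p – ts – k.
Crossovers in the p–ts interval produce the single-crossover classes ts k + and + + p (179 + 184 = 363) plus the double crossovers (14).
RF(p–ts) = (363 + 14) / 2298 = 377/2298 = 0.1641 → 16.4 centimorgans.

16.4 centimorgans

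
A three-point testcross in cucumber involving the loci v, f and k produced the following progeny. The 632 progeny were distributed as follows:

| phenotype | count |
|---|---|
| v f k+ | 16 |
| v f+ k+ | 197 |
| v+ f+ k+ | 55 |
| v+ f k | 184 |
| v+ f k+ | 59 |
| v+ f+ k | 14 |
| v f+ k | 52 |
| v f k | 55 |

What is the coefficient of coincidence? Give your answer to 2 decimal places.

0.96

The two most frequent reciprocal classes, v f+ k+ and v+ f k, are the parental types, so the F1 was v f+ k+ / v+ f k.
The two rarest classes, v f k+ and v+ f+ k, are the double crossovers. Comparing them with the parentals, only the f allele has switched, so f is the middle locus and the order is v – f – k.
v–f: (110 + 30)/632 = 0.2215; f–k: (111 + 30)/632 = 0.2231.
Expected DCO frequency = 0.2215 × 0.2231 ≈ 0.04942; observed = 30/632 ≈ 0.04747.
Coefficient of coincidence = 0.04747/0.04942 ≈ 0.96.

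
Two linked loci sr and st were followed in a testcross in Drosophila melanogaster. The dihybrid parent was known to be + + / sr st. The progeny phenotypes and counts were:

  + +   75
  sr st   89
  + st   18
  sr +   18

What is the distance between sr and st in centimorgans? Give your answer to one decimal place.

The recombinant classes are + st and sr +: 18 + 18 = 36.
Recombination frequency = 36/200 = 0.1800 ≈ 18.0%, i.e. 18.0 centimorgans.

18.0 centimorgans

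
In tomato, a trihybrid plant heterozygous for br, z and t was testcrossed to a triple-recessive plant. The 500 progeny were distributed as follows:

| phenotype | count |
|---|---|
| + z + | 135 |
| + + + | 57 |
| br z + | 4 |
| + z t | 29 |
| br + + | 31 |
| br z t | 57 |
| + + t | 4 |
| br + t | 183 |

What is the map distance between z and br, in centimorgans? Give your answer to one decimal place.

The two most frequent reciprocal classes, br + t and + z +, are the parental types, so the F1 was br + t / + z +.
The two rarest classes, + + t and br z +, are the double crossovers. Comparing them with the parentals, only the br allele has switched, so br is the middle locus and the order is t – br – z.
Crossovers in the br–z interval produce the single-crossover classes br z t and + + + (57 + 57 = 114) plus the double crossovers (8).
RF(br–z) = (114 + 8) / 500 = 122/500 = 0.2440 → 24.4 centimorgans.

24.4 centimorgans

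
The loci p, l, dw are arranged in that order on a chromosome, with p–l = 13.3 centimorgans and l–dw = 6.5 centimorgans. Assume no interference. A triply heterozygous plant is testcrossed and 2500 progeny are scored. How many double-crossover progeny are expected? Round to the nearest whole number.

22

Map distances give recombination frequencies of 0.133 and 0.065 for the two intervals.
With no interference, expected double-crossover frequency = 0.133 × 0.065 = 0.00864.
Expected number = 0.00864 × 2500 = 21.61 ≈ 22.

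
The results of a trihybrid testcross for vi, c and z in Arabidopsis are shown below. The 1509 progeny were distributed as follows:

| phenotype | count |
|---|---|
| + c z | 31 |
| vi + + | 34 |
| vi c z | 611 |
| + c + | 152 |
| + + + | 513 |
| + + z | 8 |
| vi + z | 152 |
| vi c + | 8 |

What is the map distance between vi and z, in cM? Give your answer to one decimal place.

The two most frequent reciprocal classes, vi c z and + + +, are the parental types, so the F1 was vi c z / + + +.
The two rarest classes, vi c + and + + z, are the double crossovers. Comparing them with the parentals, only the z allele has switched, so z is the middle locus and the order is c – z – vi.
Crossovers in the z–vi interval produce the single-crossover classes + c z and vi + + (31 + 34 = 65) plus the double crossovers (16).
RF(z–vi) = (65 + 16) / 1509 = 81/1509 = 0.0537 → 5.4 cM.

5.4 cM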